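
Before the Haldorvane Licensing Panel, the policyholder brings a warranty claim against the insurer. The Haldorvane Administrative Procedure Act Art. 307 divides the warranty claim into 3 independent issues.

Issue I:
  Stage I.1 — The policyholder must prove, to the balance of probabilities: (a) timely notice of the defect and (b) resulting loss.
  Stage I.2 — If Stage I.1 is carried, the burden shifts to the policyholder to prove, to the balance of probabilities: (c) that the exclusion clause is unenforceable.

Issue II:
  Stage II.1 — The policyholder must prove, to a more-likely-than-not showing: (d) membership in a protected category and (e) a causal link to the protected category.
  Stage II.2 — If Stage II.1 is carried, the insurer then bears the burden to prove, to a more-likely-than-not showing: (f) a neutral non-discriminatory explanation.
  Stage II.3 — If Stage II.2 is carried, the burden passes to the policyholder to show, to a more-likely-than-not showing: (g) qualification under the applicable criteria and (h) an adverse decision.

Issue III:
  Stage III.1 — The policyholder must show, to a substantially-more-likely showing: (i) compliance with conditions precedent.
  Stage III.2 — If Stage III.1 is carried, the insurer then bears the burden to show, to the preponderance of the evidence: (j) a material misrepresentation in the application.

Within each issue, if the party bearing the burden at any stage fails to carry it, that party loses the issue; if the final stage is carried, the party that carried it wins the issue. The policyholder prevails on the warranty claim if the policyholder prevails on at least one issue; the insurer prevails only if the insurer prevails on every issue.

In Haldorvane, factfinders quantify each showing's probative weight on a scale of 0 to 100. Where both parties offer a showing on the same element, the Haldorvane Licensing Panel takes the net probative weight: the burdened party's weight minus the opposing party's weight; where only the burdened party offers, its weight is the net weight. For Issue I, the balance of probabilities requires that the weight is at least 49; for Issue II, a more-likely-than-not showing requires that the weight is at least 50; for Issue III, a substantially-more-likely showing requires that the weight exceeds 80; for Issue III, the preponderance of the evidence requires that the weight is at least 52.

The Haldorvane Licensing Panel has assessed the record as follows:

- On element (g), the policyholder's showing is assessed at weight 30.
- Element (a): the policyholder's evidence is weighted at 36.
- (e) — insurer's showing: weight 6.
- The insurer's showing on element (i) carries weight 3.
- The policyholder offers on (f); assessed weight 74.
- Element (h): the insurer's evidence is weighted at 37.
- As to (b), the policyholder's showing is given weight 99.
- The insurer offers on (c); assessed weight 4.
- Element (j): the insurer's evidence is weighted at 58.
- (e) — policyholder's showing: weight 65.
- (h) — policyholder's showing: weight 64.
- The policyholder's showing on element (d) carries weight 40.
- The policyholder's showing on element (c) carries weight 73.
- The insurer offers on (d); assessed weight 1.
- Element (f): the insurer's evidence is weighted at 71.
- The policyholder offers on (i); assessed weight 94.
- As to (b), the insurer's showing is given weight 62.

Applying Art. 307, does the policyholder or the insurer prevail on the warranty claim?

— Issue I —
At Stage I.1 the policyholder must meet the balance of probabilities (weight is at least 49): on (a) the weight is 36, which does not reach 49, so (a) does not meet the standard; on (b) the weight is 99 less the opposing 62 gives net 37, which does not reach 49, so (b) does not meet the standard.
  Not every element is met, so the policyholder fails to carry Stage I.1.
So the insurer prevails on this issue.
— Issue II —
Stage II.1 (policyholder, a more-likely-than-not showing, weight is at least 50): (d) net 40−1=39 < 50 — fails; (e) net 65−6=59 ≥ 50 — meets.
  Stage II.1 not carried; the policyholder fails its burden.
The analysis ends at Stage II.1; the insurer prevails on this issue.
— Issue III —
At Stage III.1 the policyholder must meet a substantially-more-likely showing (weight exceeds 80): on (i) the weight is 94 less the opposing 3 gives net 91, which does exceed 80, so (i) meets the standard.
  All elements met. The burden passes to the insurer.
At Stage III.2 the insurer must meet the preponderance of the evidence (weight is at least 52): on (j) the weight is 58, which does reach 52, so (j) meets the standard.
  The insurer carries the last stage.
Every stage carried; the insurer prevails on this issue.
Per-issue: Issue I → insurer; Issue II → insurer; Issue III → insurer. The policyholder must prevail on at least one issue; overall, the insurer prevails.

insurer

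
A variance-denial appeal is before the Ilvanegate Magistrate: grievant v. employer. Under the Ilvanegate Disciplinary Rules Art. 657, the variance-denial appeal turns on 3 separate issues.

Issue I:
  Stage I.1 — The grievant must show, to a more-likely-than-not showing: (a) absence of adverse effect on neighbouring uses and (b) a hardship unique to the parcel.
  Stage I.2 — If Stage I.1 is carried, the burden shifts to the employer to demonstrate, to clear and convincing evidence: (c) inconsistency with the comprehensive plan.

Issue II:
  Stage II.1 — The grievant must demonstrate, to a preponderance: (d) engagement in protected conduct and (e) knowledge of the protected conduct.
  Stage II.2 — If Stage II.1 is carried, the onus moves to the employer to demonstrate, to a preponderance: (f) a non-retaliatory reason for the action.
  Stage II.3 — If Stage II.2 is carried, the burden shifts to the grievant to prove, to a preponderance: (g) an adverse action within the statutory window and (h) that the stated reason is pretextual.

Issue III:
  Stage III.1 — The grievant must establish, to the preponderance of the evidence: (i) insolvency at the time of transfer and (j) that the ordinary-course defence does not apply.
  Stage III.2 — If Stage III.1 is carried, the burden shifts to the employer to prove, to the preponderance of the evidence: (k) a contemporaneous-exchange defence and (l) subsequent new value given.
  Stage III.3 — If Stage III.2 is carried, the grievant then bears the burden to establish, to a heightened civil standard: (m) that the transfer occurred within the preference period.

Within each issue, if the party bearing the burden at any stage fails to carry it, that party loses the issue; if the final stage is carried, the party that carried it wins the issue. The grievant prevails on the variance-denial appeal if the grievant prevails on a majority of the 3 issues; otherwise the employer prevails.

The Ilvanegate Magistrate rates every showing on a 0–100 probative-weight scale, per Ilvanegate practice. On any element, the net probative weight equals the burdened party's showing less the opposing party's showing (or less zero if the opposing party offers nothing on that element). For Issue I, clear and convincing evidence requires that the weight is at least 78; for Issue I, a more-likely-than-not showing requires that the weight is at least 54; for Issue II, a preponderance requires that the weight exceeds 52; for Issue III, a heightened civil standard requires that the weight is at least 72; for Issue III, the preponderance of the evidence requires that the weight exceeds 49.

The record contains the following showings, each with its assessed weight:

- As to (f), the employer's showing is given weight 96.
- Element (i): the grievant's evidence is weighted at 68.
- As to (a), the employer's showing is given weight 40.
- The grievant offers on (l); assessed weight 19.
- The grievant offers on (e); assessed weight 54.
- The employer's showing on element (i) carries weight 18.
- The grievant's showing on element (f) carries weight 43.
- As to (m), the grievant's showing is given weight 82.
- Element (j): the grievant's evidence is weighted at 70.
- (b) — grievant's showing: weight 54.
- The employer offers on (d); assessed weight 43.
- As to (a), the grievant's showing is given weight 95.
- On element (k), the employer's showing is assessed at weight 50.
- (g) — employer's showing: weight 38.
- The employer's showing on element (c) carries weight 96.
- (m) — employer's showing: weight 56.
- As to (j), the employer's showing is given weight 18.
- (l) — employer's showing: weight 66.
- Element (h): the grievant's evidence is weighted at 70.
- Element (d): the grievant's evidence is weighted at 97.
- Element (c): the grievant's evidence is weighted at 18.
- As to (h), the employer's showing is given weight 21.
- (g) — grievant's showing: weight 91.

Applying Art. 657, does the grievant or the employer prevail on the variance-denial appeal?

— Issue I —
Stage I.1 (grievant, a more-likely-than-not showing, weight is at least 54): (a) net 95−40=55 ≥ 54 — meets; (b) 54 ≥ 54 — meets.
  Stage I.1 is satisfied; the onus moves to the employer.
Stage I.2 (employer, clear and convincing evidence, weight is at least 78): (c) net 96−18=78 ≥ 78 — meets.
  The employer carries the last stage.
All stages carried — the employer prevails on this issue.
— Issue II —
Stage II.1 (grievant, a preponderance, weight exceeds 52): (d) net 97−43=54 > 52 — meets; (e) 54 > 52 — meets.
  Stage II.1 is satisfied; the onus moves to the employer.
Stage II.2 (employer, a preponderance, weight exceeds 52): (f) net 96−43=53 > 52 — meets.
  Stage II.2 is satisfied; the onus moves to the grievant.
Stage II.3 (grievant, a preponderance, weight exceeds 52): (g) net 91−38=53 > 52 — meets; (h) net 70−21=49 ≤ 52 — fails.
  Not every element is met, so the grievant fails to carry Stage II.3.
The analysis ends at Stage II.3; the employer prevails on this issue.
— Issue III —
At Stage III.1 the grievant must meet the preponderance of the evidence (weight exceeds 49): on (i) the weight is 68 less the opposing 18 gives net 50, which does exceed 49, so (i) meets the standard; on (j) the weight is 70 less the opposing 18 gives net 52, > 49, so (j) meets the standard.
  The grievant carries Stage III.1; the employer now bears the burden.
At Stage III.2 the employer must meet the preponderance of the evidence (weight exceeds 49): on (k) the weight is 50, which does exceed 49, so (k) meets the standard; on (l) the weight is 66 less the opposing 19 gives net 47, which does not exceed 49, so (l) does not meet the standard.
  The employer does not carry Stage III.2.
The analysis ends at Stage III.2; the grievant prevails on this issue.
Per-issue: Issue I → employer; Issue II → employer; Issue III → grievant. The grievant must prevail on a majority of issues; overall, the employer prevails.

employer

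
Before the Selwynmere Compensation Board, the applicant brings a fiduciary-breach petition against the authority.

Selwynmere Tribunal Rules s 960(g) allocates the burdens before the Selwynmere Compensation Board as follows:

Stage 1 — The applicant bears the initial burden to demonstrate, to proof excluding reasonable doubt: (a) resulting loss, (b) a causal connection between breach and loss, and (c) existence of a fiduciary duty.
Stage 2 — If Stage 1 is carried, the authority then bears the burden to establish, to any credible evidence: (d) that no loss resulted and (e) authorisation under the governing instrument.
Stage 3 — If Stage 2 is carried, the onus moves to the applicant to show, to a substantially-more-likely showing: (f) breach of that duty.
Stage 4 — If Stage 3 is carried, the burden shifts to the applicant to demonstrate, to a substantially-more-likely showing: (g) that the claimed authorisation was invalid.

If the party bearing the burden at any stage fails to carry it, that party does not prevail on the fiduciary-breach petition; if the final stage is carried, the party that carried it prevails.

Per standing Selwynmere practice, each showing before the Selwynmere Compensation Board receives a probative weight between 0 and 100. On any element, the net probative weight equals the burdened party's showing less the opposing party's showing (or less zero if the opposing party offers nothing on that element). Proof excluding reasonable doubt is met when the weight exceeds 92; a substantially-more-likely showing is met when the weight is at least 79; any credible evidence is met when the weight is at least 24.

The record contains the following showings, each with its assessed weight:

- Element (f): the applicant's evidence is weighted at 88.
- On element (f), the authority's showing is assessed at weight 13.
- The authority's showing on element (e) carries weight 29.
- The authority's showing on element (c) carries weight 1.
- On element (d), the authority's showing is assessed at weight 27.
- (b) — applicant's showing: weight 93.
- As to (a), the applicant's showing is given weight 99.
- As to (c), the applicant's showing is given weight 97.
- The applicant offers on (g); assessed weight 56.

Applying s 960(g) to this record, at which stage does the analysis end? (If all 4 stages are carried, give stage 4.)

Stage 1 (applicant, proof excluding reasonable doubt, weight exceeds 92): (a) 99 > 92 — meets; (b) 93 > 92 — meets; (c) net 97−1=96 > 92 — meets.
  All elements met. The burden passes to the authority.
Stage 2 (authority, any credible evidence, weight is at least 24): (d) 27 ≥ 24 — meets; (e) 29 ≥ 24 — meets.
  The authority carries Stage 2; the applicant now bears the burden.
Stage 3 (applicant, a substantially-more-likely showing, weight is at least 79): (f) net 88−13=75 < 79 — fails.
  Stage 3 not carried; the applicant fails its burden.
The analysis ends at Stage 3; the authority prevails.

stage 3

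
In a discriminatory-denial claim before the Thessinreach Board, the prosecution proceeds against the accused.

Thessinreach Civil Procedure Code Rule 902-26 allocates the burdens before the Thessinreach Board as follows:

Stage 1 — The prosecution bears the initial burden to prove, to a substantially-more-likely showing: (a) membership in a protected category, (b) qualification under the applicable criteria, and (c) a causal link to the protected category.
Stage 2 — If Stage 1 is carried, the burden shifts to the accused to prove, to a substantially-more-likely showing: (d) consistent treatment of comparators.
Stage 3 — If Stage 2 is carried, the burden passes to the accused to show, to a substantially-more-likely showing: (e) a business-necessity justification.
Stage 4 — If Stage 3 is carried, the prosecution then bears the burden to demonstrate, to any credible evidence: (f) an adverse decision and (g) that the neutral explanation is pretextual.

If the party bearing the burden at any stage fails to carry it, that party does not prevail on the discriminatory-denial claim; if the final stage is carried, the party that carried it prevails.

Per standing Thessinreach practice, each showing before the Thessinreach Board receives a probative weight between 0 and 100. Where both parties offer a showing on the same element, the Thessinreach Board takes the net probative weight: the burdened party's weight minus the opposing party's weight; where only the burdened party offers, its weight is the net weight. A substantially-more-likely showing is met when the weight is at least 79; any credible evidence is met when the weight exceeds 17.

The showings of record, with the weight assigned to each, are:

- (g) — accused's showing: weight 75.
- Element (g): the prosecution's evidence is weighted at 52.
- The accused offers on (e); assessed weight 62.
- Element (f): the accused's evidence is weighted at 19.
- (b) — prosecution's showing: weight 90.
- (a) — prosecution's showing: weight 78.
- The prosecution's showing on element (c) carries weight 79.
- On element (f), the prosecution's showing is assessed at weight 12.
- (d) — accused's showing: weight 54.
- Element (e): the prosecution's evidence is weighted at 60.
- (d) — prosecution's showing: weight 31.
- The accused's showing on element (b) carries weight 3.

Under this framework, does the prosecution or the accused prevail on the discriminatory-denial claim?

Stage 1 — burden on prosecution; standard: a substantially-more-likely showing (weight is at least 79).
    (a): 78 < 79 [not met]
    (b): 90 − 3 = 87 ≥ 79 [met]
    (c): 79 ≥ 79 [met]
  Stage 1 not carried; the prosecution fails its burden.
The accused prevails.

accused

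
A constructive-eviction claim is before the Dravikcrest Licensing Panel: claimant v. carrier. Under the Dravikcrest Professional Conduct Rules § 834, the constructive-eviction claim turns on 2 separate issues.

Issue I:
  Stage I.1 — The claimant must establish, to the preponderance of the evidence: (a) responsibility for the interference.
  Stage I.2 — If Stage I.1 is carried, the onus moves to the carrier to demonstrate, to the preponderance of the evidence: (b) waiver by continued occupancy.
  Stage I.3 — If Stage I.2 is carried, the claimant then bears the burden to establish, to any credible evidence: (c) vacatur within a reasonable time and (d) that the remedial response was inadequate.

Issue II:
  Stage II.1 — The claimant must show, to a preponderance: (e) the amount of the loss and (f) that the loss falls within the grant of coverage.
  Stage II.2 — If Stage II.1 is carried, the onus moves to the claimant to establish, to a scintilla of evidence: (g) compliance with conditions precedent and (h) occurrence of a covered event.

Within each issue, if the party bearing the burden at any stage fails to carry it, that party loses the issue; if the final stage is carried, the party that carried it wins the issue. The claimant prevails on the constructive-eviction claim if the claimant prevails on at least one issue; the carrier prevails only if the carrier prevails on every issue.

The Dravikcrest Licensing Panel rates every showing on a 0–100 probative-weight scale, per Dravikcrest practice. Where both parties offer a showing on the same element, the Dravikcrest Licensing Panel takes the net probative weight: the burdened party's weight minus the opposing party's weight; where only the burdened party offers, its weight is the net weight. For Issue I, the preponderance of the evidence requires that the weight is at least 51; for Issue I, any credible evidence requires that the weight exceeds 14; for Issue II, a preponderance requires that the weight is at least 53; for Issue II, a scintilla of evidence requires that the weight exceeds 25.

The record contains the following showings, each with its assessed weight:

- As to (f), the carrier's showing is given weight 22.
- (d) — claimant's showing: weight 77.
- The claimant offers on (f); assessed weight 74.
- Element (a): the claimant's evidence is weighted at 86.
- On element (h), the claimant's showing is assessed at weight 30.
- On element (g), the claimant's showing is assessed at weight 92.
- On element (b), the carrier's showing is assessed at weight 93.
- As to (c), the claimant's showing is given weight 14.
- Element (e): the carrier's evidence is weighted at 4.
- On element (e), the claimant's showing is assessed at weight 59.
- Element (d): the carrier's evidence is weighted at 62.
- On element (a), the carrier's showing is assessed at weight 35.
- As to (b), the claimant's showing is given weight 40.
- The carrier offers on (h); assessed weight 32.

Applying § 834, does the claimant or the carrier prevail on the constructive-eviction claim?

— Issue I —
Stage I.1 (claimant, the preponderance of the evidence, weight is at least 51): (a) net 86−35=51 ≥ 51 — meets.
  The claimant carries Stage I.1; the carrier now bears the burden.
Stage I.2 (carrier, the preponderance of the evidence, weight is at least 51): (b) net 93−40=53 ≥ 51 — meets.
  Stage I.2 carried; the burden shifts to the claimant.
Stage I.3 (claimant, any credible evidence, weight exceeds 14): (c) 14 ≤ 14 — fails; (d) net 77−62=15 > 14 — meets.
  Stage I.3 not carried; the claimant fails its burden.
So the carrier prevails on this issue.
— Issue II —
Stage II.1 (claimant, a preponderance, weight is at least 53): (e) net 59−4=55 ≥ 53 — meets; (f) net 74−22=52 < 53 — fails.
  Stage II.1 not carried; the claimant fails its burden.
The carrier prevails on this issue.
Per-issue: Issue I → carrier; Issue II → carrier. The claimant must prevail on at least one issue; overall, the carrier prevails.

carrier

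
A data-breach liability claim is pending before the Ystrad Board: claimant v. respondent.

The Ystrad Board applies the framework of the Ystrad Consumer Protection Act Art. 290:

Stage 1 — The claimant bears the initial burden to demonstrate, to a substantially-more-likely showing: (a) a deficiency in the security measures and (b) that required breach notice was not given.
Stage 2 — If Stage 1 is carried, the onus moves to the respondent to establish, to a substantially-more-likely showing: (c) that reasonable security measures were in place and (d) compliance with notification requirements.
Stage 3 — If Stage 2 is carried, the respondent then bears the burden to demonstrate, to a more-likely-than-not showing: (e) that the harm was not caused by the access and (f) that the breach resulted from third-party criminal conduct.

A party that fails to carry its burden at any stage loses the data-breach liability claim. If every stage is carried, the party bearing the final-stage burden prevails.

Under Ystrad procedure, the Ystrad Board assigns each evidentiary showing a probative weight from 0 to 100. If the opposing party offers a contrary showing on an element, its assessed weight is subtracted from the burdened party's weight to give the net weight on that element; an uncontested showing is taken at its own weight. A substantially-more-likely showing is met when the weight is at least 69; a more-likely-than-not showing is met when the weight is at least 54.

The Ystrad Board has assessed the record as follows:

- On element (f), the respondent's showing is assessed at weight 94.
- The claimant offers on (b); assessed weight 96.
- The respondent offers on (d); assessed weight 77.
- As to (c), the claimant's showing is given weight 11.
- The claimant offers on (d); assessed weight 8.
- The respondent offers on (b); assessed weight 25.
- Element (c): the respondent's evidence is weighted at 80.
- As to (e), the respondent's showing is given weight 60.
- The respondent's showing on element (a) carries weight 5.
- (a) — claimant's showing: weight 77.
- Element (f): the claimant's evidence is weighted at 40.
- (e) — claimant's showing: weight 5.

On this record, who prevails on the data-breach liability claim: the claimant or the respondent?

Stage 1 — burden on claimant; standard: a substantially-more-likely showing (weight is at least 69).
    (a): 77 − 5 = 72 ≥ 69 [met]
    (b): 96 − 25 = 71 ≥ 69 [met]
  Stage 1 carried; the burden shifts to the respondent.
Stage 2 — burden on respondent; standard: a substantially-more-likely showing (weight is at least 69).
    (c): 80 − 11 = 69 ≥ 69 [met]
    (d): 77 − 8 = 69 ≥ 69 [met]
  Stage 2 carried; the burden remains with the respondent.
Stage 3 — burden on respondent; standard: a more-likely-than-not showing (weight is at least 54).
    (e): 60 − 5 = 55 ≥ 54 [met]
    (f): 94 − 40 = 54 ≥ 54 [met]
  All elements met at the final stage.
Every stage carried; the respondent prevails.

respondent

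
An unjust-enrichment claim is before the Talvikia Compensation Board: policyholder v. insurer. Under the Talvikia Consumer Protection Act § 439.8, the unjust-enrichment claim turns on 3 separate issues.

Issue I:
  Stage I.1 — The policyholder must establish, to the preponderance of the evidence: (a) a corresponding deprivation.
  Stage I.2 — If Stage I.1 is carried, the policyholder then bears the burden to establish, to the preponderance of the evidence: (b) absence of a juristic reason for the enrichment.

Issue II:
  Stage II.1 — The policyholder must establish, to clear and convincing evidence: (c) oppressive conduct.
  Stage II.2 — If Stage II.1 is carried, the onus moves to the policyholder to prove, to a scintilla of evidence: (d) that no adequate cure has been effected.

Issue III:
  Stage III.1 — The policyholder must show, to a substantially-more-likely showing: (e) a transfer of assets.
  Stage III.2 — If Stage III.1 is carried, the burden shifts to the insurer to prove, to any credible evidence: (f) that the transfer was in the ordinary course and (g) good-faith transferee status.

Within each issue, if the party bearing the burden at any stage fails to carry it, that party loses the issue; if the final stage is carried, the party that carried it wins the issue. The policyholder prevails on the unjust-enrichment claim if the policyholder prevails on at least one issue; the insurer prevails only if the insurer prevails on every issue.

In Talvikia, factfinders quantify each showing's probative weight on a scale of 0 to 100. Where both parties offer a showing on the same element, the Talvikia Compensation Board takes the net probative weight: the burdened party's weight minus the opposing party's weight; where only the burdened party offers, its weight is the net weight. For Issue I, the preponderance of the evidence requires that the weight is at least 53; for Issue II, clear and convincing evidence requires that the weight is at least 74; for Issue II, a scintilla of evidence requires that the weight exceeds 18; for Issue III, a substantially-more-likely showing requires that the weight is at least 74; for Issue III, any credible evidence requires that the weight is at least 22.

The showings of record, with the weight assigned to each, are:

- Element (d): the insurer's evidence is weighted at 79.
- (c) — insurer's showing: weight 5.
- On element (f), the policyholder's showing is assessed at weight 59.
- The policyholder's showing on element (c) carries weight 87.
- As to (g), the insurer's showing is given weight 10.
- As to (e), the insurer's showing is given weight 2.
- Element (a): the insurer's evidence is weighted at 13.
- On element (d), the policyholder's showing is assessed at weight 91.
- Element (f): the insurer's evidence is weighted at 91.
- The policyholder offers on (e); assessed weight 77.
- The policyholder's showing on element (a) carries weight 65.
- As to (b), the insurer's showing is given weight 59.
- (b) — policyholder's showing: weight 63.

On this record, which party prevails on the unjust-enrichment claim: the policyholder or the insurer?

policyholder

— Issue I —
Stage I.1 (policyholder, the preponderance of the evidence, weight is at least 53): (a) net 65−13=52 < 53 — fails.
  The policyholder does not carry Stage I.1.
So the insurer prevails on this issue.
— Issue II —
Stage II.1 — burden on policyholder; standard: clear and convincing evidence (weight is at least 74).
    (c): 87 − 5 = 82 ≥ 74 [met]
  Stage II.1 carried; the burden remains with the policyholder.
Stage II.2 — burden on policyholder; standard: a scintilla of evidence (weight exceeds 18).
    (d): 91 − 79 = 12 ≤ 18 [not met]
  Not every element is met, so the policyholder fails to carry Stage II.2.
The insurer prevails on this issue.
— Issue III —
At Stage III.1 the policyholder must meet a substantially-more-likely showing (weight is at least 74): on (e) the weight is 77 less the opposing 2 gives net 75, which does reach 74, so (e) meets the standard.
  Stage III.1 is satisfied; the onus moves to the insurer.
At Stage III.2 the insurer must meet any credible evidence (weight is at least 22): on (f) the weight is 91 less the opposing 59 gives net 32, ≥ 22, so (f) meets the standard; on (g) the weight is 10, which does not reach 22, so (g) does not meet the standard.
  The insurer does not carry Stage III.2.
So the policyholder prevails on this issue.
Per-issue: Issue I → insurer; Issue II → insurer; Issue III → policyholder. The policyholder must prevail on at least one issue; overall, the policyholder prevails.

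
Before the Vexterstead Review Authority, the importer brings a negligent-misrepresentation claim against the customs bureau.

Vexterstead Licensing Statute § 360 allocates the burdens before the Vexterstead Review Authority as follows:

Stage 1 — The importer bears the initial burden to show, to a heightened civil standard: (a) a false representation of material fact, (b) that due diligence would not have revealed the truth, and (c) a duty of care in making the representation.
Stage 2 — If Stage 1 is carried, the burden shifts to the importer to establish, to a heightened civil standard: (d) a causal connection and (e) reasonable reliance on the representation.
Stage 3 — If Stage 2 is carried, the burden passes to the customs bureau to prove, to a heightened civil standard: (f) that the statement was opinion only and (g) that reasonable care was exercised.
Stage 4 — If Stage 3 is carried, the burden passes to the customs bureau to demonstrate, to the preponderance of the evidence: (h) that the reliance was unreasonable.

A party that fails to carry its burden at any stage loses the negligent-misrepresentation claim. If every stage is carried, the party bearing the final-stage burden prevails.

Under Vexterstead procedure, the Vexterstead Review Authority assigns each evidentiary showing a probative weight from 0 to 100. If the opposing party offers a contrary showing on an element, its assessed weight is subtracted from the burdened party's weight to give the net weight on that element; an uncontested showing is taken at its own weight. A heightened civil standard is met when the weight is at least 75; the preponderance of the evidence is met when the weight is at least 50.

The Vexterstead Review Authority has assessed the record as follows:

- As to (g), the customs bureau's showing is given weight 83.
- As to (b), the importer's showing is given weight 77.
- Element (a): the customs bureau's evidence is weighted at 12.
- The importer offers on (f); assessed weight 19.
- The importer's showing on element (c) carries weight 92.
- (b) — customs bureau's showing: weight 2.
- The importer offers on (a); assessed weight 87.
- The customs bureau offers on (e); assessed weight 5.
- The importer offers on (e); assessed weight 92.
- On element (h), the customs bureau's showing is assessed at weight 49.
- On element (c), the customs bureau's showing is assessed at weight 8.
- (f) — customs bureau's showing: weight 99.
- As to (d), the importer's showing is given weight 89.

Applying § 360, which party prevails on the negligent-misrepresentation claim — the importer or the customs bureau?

Stage 1 — burden on importer; standard: a heightened civil standard (weight is at least 75).
    (a): 87 − 12 = 75 ≥ 75 [met]
    (b): 77 − 2 = 75 ≥ 75 [met]
    (c): 92 − 8 = 84 ≥ 75 [met]
  Stage 1 is satisfied; the importer continues to bear the burden.
Stage 2 — burden on importer; standard: a heightened civil standard (weight is at least 75).
    (d): 89 ≥ 75 [met]
    (e): 92 − 5 = 87 ≥ 75 [met]
  All elements met. The burden passes to the customs bureau.
Stage 3 — burden on customs bureau; standard: a heightened civil standard (weight is at least 75).
    (f): 99 − 19 = 80 ≥ 75 [met]
    (g): 83 ≥ 75 [met]
  All elements met. The customs bureau retains the burden for Stage 4.
Stage 4 — burden on customs bureau; standard: the preponderance of the evidence (weight is at least 50).
    (h): 49 < 50 [not met]
  The customs bureau does not carry Stage 4.
So the importer prevails.

importer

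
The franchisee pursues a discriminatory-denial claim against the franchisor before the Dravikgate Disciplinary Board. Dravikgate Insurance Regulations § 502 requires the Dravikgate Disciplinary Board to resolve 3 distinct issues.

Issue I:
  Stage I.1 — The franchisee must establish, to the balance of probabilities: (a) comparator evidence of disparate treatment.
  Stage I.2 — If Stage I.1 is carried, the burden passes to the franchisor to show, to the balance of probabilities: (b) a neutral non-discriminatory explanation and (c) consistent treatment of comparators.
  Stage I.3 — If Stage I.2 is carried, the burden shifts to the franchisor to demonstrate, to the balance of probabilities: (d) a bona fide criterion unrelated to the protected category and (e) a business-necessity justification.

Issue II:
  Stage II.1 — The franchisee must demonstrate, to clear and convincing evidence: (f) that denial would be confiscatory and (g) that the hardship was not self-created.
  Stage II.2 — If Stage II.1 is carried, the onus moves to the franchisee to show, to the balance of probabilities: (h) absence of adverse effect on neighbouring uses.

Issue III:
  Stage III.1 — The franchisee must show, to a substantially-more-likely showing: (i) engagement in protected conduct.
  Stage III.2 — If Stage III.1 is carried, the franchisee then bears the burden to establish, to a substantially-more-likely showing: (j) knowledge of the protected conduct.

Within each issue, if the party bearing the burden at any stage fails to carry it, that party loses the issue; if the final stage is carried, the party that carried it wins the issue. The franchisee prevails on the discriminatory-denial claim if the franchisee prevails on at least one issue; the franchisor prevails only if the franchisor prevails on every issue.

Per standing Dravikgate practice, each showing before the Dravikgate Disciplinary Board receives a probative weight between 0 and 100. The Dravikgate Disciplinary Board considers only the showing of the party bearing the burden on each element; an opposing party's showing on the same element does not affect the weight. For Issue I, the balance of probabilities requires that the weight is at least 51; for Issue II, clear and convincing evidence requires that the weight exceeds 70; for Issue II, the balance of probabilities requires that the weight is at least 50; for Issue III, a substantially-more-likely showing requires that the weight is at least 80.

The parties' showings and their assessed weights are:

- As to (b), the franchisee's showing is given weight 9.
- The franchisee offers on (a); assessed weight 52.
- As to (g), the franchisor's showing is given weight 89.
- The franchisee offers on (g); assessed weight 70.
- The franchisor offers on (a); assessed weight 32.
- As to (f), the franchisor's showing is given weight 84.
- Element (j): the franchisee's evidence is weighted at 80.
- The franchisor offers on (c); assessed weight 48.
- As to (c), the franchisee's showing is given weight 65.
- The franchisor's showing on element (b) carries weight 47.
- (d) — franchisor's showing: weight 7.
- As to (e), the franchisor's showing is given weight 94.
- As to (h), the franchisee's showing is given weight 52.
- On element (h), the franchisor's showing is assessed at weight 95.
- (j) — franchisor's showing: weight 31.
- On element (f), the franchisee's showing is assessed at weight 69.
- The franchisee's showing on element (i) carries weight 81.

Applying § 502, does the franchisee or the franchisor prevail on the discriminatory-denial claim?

franchisee

— Issue I —
Stage I.1 — burden on franchisee; standard: the balance of probabilities (weight is at least 51).
    (a): 52 (franchisor's 32 disregarded) ≥ 51 [met]
  The franchisee carries Stage I.1; the franchisor now bears the burden.
Stage I.2 — burden on franchisor; standard: the balance of probabilities (weight is at least 51).
    (b): 47 (franchisee's 9 disregarded) < 51 [not met]
    (c): 48 (franchisee's 65 disregarded) < 51 [not met]
  The franchisor does not carry Stage I.2.
So the franchisee prevails on this issue.
— Issue II —
Stage II.1 (franchisee, clear and convincing evidence, weight exceeds 70): (f) 69 (franchisor's 84 disregarded) ≤ 70 — fails; (g) 70 (franchisor's 89 disregarded) ≤ 70 — fails.
  Not every element is met, so the franchisee fails to carry Stage II.1.
So the franchisor prevails on this issue.
— Issue III —
At Stage III.1 the franchisee must meet a substantially-more-likely showing (weight is at least 80): on (i) the weight is 81, which does reach 80, so (i) meets the standard.
  All elements met. The franchisee retains the burden for Stage III.2.
At Stage III.2 the franchisee must meet a substantially-more-likely showing (weight is at least 80): on (j) the weight is 80 (the franchisor's 31 is given no effect), which does reach 80, so (j) meets the standard.
  All elements met at the final stage.
With every stage satisfied, the franchisee prevails on this issue.
Per-issue: Issue I → franchisee; Issue II → franchisor; Issue III → franchisee. The franchisee must prevail on at least one issue; overall, the franchisee prevails.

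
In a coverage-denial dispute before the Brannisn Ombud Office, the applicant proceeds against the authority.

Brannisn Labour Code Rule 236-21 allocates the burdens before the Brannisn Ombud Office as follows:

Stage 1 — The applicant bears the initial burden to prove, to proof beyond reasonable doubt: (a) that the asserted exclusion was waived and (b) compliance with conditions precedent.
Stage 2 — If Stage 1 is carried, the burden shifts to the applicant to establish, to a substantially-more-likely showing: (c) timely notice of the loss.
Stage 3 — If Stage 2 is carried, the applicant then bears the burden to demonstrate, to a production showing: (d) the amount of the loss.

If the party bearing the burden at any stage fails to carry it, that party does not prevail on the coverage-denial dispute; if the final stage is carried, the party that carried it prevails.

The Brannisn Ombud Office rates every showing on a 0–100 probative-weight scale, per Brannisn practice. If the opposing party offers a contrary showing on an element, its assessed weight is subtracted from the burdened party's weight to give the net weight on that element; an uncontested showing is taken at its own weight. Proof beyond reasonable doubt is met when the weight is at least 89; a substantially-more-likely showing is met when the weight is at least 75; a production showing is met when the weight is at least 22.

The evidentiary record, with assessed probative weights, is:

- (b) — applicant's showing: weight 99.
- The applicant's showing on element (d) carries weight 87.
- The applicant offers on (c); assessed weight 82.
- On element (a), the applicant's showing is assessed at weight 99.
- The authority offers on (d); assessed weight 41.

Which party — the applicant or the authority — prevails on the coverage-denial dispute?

Stage 1 (applicant, proof beyond reasonable doubt, weight is at least 89): (a) 99 ≥ 89 — meets; (b) 99 ≥ 89 — meets.
  Stage 1 carried; the burden remains with the applicant.
Stage 2 (applicant, a substantially-more-likely showing, weight is at least 75): (c) 82 ≥ 75 — meets.
  Stage 2 is satisfied; the applicant continues to bear the burden.
Stage 3 (applicant, a production showing, weight is at least 22): (d) net 87−41=46 ≥ 22 — meets.
  All elements met at the final stage.
Every stage carried; the applicant prevails.

applicant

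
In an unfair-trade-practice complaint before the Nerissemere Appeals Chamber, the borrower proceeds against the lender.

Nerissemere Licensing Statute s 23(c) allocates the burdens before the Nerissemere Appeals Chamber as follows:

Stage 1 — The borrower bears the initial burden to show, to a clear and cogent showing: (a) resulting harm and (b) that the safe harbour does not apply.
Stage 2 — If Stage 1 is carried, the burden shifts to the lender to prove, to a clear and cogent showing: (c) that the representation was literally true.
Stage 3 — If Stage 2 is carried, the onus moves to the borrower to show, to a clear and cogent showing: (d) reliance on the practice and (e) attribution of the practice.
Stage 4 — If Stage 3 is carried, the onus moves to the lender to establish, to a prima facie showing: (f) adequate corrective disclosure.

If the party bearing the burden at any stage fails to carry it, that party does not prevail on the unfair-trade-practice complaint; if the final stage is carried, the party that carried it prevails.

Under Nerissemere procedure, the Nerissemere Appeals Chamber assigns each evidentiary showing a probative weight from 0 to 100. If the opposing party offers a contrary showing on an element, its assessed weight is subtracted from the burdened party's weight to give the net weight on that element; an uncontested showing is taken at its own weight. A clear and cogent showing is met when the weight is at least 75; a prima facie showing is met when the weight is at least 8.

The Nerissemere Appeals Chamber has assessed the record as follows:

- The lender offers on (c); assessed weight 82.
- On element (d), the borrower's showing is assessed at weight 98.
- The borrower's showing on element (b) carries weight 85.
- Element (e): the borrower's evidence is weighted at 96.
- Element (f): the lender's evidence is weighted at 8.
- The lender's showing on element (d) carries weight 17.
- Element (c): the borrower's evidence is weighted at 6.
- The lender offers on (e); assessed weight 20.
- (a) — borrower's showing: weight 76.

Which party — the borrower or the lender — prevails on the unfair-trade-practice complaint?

At Stage 1 the borrower must meet a clear and cogent showing (weight is at least 75): on (a) the weight is 76, ≥ 75, so (a) meets the standard; on (b) the weight is 85, which does reach 75, so (b) meets the standard.
  Stage 1 carried; the burden shifts to the lender.
At Stage 2 the lender must meet a clear and cogent showing (weight is at least 75): on (c) the weight is 82 less the opposing 6 gives net 76, ≥ 75, so (c) meets the standard.
  Stage 2 carried; the burden shifts to the borrower.
At Stage 3 the borrower must meet a clear and cogent showing (weight is at least 75): on (d) the weight is 98 less the opposing 17 gives net 81, ≥ 75, so (d) meets the standard; on (e) the weight is 96 less the opposing 20 gives net 76, ≥ 75, so (e) meets the standard.
  The borrower carries Stage 3; the lender now bears the burden.
At Stage 4 the lender must meet a prima facie showing (weight is at least 8): on (f) the weight is 8, which does reach 8, so (f) meets the standard.
  All elements met at the final stage.
Every stage carried; the lender prevails.

lender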